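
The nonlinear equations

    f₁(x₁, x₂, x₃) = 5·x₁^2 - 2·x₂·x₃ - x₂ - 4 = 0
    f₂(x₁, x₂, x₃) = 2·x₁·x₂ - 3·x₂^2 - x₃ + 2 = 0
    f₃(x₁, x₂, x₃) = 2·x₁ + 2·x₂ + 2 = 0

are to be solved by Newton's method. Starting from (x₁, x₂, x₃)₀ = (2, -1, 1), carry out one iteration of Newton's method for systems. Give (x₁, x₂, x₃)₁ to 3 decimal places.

(-25.000, 24.000, 299.000)

At (2, -1, 1): F = (19.000, -6.000, 4.000).
Jacobian J = [[10·x₁, -2·x₃ - 1, -2·x₂], [2·x₂, 2·x₁ - 6·x₂, -1], [2, 2, 0]].
At the point, J = [[20.000, -3.000, 2.000], [-2.000, 10.000, -1.000], [2.000, 2.000, 0.000]] (det J = -2.000).
Solving J·Δ = −F gives Δ = (-27.000, 25.000, 298.000).
Then the next iterate is (x₁, x₂, x₃)₁ = (-25.000, 24.000, 299.000).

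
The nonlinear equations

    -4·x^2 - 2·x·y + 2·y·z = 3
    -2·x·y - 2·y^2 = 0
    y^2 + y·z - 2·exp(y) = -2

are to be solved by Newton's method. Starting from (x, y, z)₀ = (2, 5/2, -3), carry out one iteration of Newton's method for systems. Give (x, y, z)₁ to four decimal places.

(0.4257, 1.4551, -2.9017)

At (2, 5/2, -3): F = (-44.0000, -22.5000, -23.614988).
Jacobian J = [[-8·x - 2·y, -2·x + 2·z, 2·y], [-2·y, -2·x - 4·y, 0], [0, 2·y + z - 2·exp(y), y]].
At the point, J = [[-21.0000, -10.0000, 5.0000], [-5.0000, -14.0000, 0.0000], [0.0000, -22.364988, 2.5000]] (det J = 1169.124698).
Solving J·Δ = −F gives Δ = (-1.5743, -1.0449, 0.0983).
Then the next iterate is (x, y, z)₁ = (0.4257, 1.4551, -2.9017).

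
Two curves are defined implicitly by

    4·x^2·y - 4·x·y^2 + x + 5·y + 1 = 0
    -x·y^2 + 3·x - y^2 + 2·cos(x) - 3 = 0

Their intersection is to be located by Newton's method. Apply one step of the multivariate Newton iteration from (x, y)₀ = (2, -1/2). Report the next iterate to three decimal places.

(0.635, -0.549)

At (2, -1/2): F = (-9.500, 1.41771).
Jacobian J = [[8·x·y - 4·y^2 + 1, 4·x^2 - 8·x·y + 5], [-y^2 - 2·sin(x) + 3, -2·x·y - 2·y]].
At the point, J = [[-8.000, 29.000], [0.93141, 3.000]] (det J = -51.01075).
Solving J·Δ = −F gives Δ = (-1.365, -0.049).
Then the next iterate is (x, y)₁ = (0.635, -0.549).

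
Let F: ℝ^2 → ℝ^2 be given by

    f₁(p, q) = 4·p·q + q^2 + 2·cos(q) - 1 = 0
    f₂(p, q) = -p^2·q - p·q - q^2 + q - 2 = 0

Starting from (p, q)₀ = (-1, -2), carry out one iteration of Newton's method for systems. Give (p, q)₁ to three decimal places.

At (-1, -2): F = (10.16771, -8.000).
Jacobian J = [[4·q, 4·p + 2·q - 2·sin(q)], [-2·p·q - q, -p^2 - p - 2·q + 1]].
At the point, J = [[-8.000, -6.18141], [-2.000, 5.000]] (det J = -52.36281).
Solving J·Δ = −F gives Δ = (0.026, 1.611).
Then the next iterate is (p, q)₁ = (-0.974, -0.389).

(-0.974, -0.389)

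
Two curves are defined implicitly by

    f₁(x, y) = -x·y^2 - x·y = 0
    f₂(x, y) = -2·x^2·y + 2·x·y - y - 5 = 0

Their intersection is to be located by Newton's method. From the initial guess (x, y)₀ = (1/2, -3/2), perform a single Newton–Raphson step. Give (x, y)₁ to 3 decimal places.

(-11.333, -10.000)

At (1/2, -3/2): F = (-0.375, -4.250).
Jacobian J = [[-y^2 - y, -2·x·y - x], [-4·x·y + 2·y, -2·x^2 + 2·x - 1]].
At the point, J = [[-0.750, 1.000], [0.000, -0.500]] (det J = 0.375).
Solving J·Δ = −F gives Δ = (-11.833, -8.500).
Then the next iterate is (x, y)₁ = (-11.333, -10.000).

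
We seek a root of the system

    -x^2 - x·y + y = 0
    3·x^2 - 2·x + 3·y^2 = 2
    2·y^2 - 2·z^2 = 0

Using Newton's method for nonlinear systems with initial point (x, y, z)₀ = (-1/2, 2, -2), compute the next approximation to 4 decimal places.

At (-1/2, 2, -2): F = (2.7500, 11.7500, 0.0000).
Jacobian J = [[-2·x - y, -x + 1, 0], [6·x - 2, 6·y, 0], [0, 4·y, -4·z]].
At the point, J = [[-1.0000, 1.5000, 0.0000], [-5.0000, 12.0000, 0.0000], [0.0000, 8.0000, 8.0000]] (det J = -36.0000).
Solving J·Δ = −F gives Δ = (3.4167, 0.4444, -0.4444).
Then the next iterate is (x, y, z)₁ = (2.9167, 2.4444, -2.4444).

(2.9167, 2.4444, -2.4444)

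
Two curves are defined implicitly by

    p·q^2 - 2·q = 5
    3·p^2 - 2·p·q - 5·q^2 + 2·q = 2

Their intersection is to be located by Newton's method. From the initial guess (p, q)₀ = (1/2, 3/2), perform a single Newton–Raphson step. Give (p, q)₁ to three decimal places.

At (1/2, 3/2): F = (-6.875, -11.000).
Jacobian J = [[q^2, 2·p·q - 2], [6·p - 2·q, -2·p - 10·q + 2]].
At the point, J = [[2.250, -0.500], [0.000, -14.000]] (det J = -31.500).
Solving J·Δ = −F gives Δ = (2.881, -0.786).
Then the next iterate is (p, q)₁ = (3.381, 0.714).

(3.381, 0.714)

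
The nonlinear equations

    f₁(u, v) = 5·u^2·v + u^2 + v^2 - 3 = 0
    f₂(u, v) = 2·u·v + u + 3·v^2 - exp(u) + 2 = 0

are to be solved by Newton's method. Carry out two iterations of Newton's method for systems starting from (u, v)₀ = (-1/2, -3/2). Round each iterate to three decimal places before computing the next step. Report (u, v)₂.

(23.369, -8.572)

At (-1/2, -3/2): F = (-2.375, 9.14347).
Jacobian J = [[10·u·v + 2·u, 5·u^2 + 2·v], [2·v - exp(u) + 1, 2·u + 6·v]].
At the point, J = [[6.500, -1.750], [-2.60653, -10.000]] (det J = -69.56143).
Solving J·Δ = −F gives Δ = (0.571, 0.765).
Then the next iterate is (u, v)₁ = (0.071, -0.735).
Round to (0.071, -0.735) and repeat: F = (-2.47326, 2.51372), J = [[-0.37985, -1.44480], [-1.54358, -4.268]].
Δ = (23.298, -7.837), so (u, v)₂ = (23.369, -8.572).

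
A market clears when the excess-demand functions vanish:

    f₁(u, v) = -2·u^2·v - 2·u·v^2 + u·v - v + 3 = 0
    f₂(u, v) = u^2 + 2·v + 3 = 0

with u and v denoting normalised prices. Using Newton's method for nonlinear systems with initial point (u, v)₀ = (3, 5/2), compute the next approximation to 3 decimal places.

(-0.230, 3.689)

At (3, 5/2): F = (-74.500, 17.000).
Jacobian J = [[-4·u·v - 2·v^2 + v, -2·u^2 - 4·u·v + u - 1], [2·u, 2]].
At the point, J = [[-40.000, -46.000], [6.000, 2.000]] (det J = 196.000).
Solving J·Δ = −F gives Δ = (-3.230, 1.189).
Then the next iterate is (u, v)₁ = (-0.230, 3.689).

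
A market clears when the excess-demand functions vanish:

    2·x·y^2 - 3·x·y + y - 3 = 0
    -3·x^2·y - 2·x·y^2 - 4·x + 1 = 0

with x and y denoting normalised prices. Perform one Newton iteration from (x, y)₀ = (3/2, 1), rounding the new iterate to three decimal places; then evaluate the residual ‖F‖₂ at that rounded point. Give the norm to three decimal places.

2.549

At (3/2, 1): F = (-3.500, -14.750).
Jacobian J = [[2·y^2 - 3·y, 4·x·y - 3·x + 1], [-6·x·y - 2·y^2 - 4, -3·x^2 - 4·x·y]].
At the point, J = [[-1.000, 2.500], [-15.000, -12.750]] (det J = 50.250).
Solving J·Δ = −F gives Δ = (-1.622, 0.751).
Then the next iterate is (x, y)₁ = (-0.122, 1.751).
Re-evaluating at (-0.122, 1.751): F = (-1.35624, 2.15792), so ‖F‖₂ = 2.549.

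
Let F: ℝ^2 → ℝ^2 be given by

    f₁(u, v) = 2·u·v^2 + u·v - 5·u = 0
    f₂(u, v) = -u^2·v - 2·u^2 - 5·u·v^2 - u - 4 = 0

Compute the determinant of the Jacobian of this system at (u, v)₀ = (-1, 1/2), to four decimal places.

J = [[2·v^2 + v - 5, 4·u·v + u], [-2·u·v - 4·u - 5·v^2 - 1, -u^2 - 10·u·v]].
At the point, J = [[-4.0000, -3.0000], [2.7500, 4.0000]].
det J = -7.7500.

-7.7500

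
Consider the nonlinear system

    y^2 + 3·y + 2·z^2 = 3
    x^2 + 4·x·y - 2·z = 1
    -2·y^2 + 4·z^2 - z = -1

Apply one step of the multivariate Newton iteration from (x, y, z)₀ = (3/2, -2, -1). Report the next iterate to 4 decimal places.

At (3/2, -2, -1): F = (-3.0000, -8.7500, -2.0000).
Jacobian J = [[0, 2·y + 3, 4·z], [2·x + 4·y, 4·x, -2], [0, -4·y, 8·z - 1]].
At the point, J = [[0.0000, -1.0000, -4.0000], [-5.0000, 6.0000, -2.0000], [0.0000, 8.0000, -9.0000]] (det J = 205.0000).
Solving J·Δ = −F gives Δ = (-2.0524, -0.4634, -0.6341).
Then the next iterate is (x, y, z)₁ = (-0.5524, -2.4634, -1.6341).

(-0.5524, -2.4634, -1.6341)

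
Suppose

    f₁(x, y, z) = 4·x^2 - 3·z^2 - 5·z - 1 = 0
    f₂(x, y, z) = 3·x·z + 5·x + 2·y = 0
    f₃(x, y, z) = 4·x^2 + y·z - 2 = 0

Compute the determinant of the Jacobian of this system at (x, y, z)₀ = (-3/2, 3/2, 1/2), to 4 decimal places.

-281.0000

J = [[8·x, 0, -6·z - 5], [3·z + 5, 2, 3·x], [8·x, z, y]].
At the point, J = [[-12.0000, 0.0000, -8.0000], [6.5000, 2.0000, -4.5000], [-12.0000, 0.5000, 1.5000]].
det J = -281.0000.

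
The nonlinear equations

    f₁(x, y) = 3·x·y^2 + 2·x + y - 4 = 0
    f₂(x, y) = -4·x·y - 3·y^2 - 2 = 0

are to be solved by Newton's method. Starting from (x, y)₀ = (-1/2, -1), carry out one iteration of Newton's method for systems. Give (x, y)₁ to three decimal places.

At (-1/2, -1): F = (-7.500, -7.000).
Jacobian J = [[3·y^2 + 2, 6·x·y + 1], [-4·y, -4·x - 6·y]].
At the point, J = [[5.000, 4.000], [4.000, 8.000]] (det J = 24.000).
Solving J·Δ = −F gives Δ = (1.333, 0.208).
Then the next iterate is (x, y)₁ = (0.833, -0.792).

(0.833, -0.792)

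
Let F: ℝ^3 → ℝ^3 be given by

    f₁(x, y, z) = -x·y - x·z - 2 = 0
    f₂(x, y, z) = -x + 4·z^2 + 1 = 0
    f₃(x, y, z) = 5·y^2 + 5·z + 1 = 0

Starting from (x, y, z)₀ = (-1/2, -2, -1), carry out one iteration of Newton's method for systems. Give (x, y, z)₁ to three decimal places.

(0.414, -1.057, -0.427)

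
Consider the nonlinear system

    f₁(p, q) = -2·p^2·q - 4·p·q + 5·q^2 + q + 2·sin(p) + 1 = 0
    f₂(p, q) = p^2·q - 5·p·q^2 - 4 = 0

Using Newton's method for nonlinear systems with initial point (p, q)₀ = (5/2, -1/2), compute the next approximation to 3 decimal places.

At (5/2, -1/2): F = (14.19694, -10.250).
Jacobian J = [[-4·p·q - 4·q + 2·cos(p), -2·p^2 - 4·p + 10·q + 1], [2·p·q - 5·q^2, p^2 - 10·p·q]].
At the point, J = [[5.39771, -26.500], [-3.750, 18.750]] (det J = 1.83211).
Solving J·Δ = −F gives Δ = (2.965, 1.140).
Then the next iterate is (p, q)₁ = (5.465, 0.640).

(5.465, 0.640)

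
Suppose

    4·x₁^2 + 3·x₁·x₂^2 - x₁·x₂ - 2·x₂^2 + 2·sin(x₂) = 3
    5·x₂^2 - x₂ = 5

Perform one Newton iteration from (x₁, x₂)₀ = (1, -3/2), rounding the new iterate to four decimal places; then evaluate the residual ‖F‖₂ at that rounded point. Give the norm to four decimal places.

1.3655

At (1, -3/2): F = (2.755010, 7.7500).
Jacobian J = [[8·x₁ + 3·x₂^2 - x₂, 6·x₁·x₂ - x₁ - 4·x₂ + 2·cos(x₂)], [0, 10·x₂ - 1]].
At the point, J = [[16.2500, -3.858526], [0.0000, -16.0000]] (det J = -260.0000).
Solving J·Δ = −F gives Δ = (-0.0545, 0.4844).
Then the next iterate is (x₁, x₂)₁ = (0.9455, -1.0156).
Re-evaluating at (0.9455, -1.0156): F = (0.699339, 1.172817), so ‖F‖₂ = 1.3655.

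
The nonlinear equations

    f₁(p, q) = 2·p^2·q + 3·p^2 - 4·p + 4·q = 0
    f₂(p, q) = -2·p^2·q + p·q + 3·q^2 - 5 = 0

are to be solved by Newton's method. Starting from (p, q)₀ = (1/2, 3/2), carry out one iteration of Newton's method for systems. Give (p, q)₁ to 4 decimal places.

At (1/2, 3/2): F = (5.5000, 1.7500).
Jacobian J = [[4·p·q + 6·p - 4, 2·p^2 + 4], [-4·p·q + q, -2·p^2 + p + 6·q]].
At the point, J = [[2.0000, 4.5000], [-1.5000, 9.0000]] (det J = 24.7500).
Solving J·Δ = −F gives Δ = (-1.6818, -0.4747).
Then the next iterate is (p, q)₁ = (-1.1818, 1.0253).

(-1.1818, 1.0253)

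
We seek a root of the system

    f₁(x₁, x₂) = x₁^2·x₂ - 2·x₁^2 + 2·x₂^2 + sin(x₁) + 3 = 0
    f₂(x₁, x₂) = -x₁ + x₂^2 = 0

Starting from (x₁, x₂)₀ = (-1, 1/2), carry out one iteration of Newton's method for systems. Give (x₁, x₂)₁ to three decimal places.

(-0.604, -0.354)

At (-1, 1/2): F = (1.15853, 1.250).
Jacobian J = [[2·x₁·x₂ - 4·x₁ + cos(x₁), x₁^2 + 4·x₂], [-1, 2·x₂]].
At the point, J = [[3.54030, 3.000], [-1.000, 1.000]] (det J = 6.54030).
Solving J·Δ = −F gives Δ = (0.396, -0.854).
Then the next iterate is (x₁, x₂)₁ = (-0.604, -0.354).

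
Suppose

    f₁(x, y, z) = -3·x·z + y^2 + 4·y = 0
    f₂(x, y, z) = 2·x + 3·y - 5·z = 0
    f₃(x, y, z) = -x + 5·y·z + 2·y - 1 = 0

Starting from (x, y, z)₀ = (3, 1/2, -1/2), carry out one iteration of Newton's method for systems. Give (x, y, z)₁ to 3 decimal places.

(-2.214, -0.250, -1.036)

At (3, 1/2, -1/2): F = (6.750, 10.000, -4.250).
Jacobian J = [[-3·z, 2·y + 4, -3·x], [2, 3, -5], [-1, 5·z + 2, 5·y]].
At the point, J = [[1.500, 5.000, -9.000], [2.000, 3.000, -5.000], [-1.000, -0.500, 2.500]] (det J = -10.500).
Solving J·Δ = −F gives Δ = (-5.214, -0.750, -0.536).
Then the next iterate is (x, y, z)₁ = (-2.214, -0.250, -1.036).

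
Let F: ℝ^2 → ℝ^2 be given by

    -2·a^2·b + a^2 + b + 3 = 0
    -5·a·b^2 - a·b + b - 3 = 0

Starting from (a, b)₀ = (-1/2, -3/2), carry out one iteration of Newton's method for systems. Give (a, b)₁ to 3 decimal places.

(0.026, -2.292)

At (-1/2, -3/2): F = (2.500, 0.375).
Jacobian J = [[-4·a·b + 2·a, -2·a^2 + 1], [-5·b^2 - b, -10·a·b - a + 1]].
At the point, J = [[-4.000, 0.500], [-9.750, -6.000]] (det J = 28.875).
Solving J·Δ = −F gives Δ = (0.526, -0.792).
Then the next iterate is (a, b)₁ = (0.026, -2.292).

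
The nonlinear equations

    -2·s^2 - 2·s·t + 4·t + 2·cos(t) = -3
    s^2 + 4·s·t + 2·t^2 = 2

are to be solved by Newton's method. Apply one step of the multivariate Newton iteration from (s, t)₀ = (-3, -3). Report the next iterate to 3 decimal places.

(-0.974, -1.978)

At (-3, -3): F = (-46.97998, 61.000).
Jacobian J = [[-4·s - 2·t, -2·s - 2·sin(t) + 4], [2·s + 4·t, 4·s + 4·t]].
At the point, J = [[18.000, 10.28224], [-18.000, -24.000]] (det J = -246.91968).
Solving J·Δ = −F gives Δ = (2.026, 1.022).
Then the next iterate is (s, t)₁ = (-0.974, -1.978).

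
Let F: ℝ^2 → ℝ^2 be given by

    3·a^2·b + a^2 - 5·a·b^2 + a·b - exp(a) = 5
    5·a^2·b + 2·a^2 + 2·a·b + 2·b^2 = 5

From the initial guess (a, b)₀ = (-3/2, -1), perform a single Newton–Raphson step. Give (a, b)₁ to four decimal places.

At (-3/2, -1): F = (-0.723130, -6.7500).
Jacobian J = [[6·a·b + 2·a - 5·b^2 + b - exp(a), 3·a^2 - 10·a·b + a], [10·a·b + 4·a + 2·b, 5·a^2 + 2·a + 4·b]].
At the point, J = [[-0.223130, -9.7500], [7.0000, 4.2500]] (det J = 67.301697).
Solving J·Δ = −F gives Δ = (1.0235, -0.0976).
Then the next iterate is (a, b)₁ = (-0.4765, -1.0976).

(-0.4765, -1.0976)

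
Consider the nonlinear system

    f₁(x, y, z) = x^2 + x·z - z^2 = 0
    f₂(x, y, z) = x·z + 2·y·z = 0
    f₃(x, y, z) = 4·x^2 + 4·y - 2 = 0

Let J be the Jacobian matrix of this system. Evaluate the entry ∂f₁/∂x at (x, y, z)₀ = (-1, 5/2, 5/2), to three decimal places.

0.500

∂f₁/∂x = 2·x + z.
At (-1, 5/2, 5/2) this is 0.500.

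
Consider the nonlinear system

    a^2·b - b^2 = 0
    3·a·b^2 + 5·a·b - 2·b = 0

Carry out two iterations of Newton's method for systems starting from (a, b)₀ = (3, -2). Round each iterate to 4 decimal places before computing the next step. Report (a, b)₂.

(0.5772, -1.3390)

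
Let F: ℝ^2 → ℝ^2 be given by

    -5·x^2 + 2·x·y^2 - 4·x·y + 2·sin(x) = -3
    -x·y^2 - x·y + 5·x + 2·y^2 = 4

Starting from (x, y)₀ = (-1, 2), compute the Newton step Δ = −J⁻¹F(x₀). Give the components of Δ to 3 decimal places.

(0.199, -0.369)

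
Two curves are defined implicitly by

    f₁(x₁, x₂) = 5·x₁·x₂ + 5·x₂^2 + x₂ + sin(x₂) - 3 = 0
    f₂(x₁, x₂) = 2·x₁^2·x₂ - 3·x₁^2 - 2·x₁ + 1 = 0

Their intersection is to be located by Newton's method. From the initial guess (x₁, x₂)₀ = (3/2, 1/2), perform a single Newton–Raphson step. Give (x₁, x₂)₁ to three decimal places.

At (3/2, 1/2): F = (2.97943, -6.500).
Jacobian J = [[5·x₂, 5·x₁ + 10·x₂ + cos(x₂) + 1], [4·x₁·x₂ - 6·x₁ - 2, 2·x₁^2]].
At the point, J = [[2.500, 14.37758], [-8.000, 4.500]] (det J = 126.27066).
Solving J·Δ = −F gives Δ = (-0.846, -0.060).
Then the next iterate is (x₁, x₂)₁ = (0.654, 0.440).

(0.654, 0.440)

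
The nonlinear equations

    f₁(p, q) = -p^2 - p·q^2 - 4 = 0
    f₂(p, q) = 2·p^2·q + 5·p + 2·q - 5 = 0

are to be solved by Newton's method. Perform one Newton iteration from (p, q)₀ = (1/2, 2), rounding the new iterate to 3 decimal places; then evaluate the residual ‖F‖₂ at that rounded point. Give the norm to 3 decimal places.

122.067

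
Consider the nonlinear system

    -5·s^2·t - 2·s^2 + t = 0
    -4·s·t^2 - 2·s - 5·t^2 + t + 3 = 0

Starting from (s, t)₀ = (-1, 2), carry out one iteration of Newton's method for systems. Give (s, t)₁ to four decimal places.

(-0.7083, 1.2500)

At (-1, 2): F = (-10.0000, 3.0000).
Jacobian J = [[-10·s·t - 4·s, -5·s^2 + 1], [-4·t^2 - 2, -8·s·t - 10·t + 1]].
At the point, J = [[24.0000, -4.0000], [-18.0000, -3.0000]] (det J = -144.0000).
Solving J·Δ = −F gives Δ = (0.2917, -0.7500).
Then the next iterate is (s, t)₁ = (-0.7083, 1.2500).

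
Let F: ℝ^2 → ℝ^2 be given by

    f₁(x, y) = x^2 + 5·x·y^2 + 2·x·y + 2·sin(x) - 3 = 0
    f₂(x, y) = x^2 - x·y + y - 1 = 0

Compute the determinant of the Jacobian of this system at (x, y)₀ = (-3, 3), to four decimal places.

J = [[2·x + 5·y^2 + 2·y + 2·cos(x), 10·x·y + 2·x], [2·x - y, -x + 1]].
At the point, J = [[43.020015, -96.0000], [-9.0000, 4.0000]].
det J = -691.9199.

-691.9199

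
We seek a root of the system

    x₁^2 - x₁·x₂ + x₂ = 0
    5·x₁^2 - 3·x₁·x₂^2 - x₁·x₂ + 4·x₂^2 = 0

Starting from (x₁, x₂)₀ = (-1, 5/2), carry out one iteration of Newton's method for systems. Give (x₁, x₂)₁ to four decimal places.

At (-1, 5/2): F = (6.0000, 51.2500).
Jacobian J = [[2·x₁ - x₂, -x₁ + 1], [10·x₁ - 3·x₂^2 - x₂, -6·x₁·x₂ - x₁ + 8·x₂]].
At the point, J = [[-4.5000, 2.0000], [-31.2500, 36.0000]] (det J = -99.5000).
Solving J·Δ = −F gives Δ = (1.1407, -0.4334).
Then the next iterate is (x₁, x₂)₁ = (0.1407, 2.0666).

(0.1407, 2.0666)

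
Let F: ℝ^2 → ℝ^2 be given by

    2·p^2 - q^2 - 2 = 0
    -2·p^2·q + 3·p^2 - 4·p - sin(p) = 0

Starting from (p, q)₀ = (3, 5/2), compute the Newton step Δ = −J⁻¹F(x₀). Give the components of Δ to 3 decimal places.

At (3, 5/2): F = (9.750, -30.14112).
Jacobian J = [[4·p, -2·q], [-4·p·q + 6·p - cos(p) - 4, -2·p^2]].
At the point, J = [[12.000, -5.000], [-15.01001, -18.000]] (det J = -291.05004).
Solving J·Δ = −F gives Δ = (-1.121, -0.740).

(-1.121, -0.740)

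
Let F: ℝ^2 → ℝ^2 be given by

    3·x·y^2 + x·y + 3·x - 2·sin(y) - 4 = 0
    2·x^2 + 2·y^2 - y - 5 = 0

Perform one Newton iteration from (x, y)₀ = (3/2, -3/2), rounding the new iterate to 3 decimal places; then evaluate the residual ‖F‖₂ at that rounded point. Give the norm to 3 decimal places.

3.752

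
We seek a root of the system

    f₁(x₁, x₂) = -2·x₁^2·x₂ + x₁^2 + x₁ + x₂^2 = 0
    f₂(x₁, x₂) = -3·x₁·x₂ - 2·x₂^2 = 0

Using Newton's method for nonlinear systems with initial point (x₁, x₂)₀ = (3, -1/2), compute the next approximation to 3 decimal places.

(1.836, -0.178)

At (3, -1/2): F = (21.250, 4.000).
Jacobian J = [[-4·x₁·x₂ + 2·x₁ + 1, -2·x₁^2 + 2·x₂], [-3·x₂, -3·x₁ - 4·x₂]].
At the point, J = [[13.000, -19.000], [1.500, -7.000]] (det J = -62.500).
Solving J·Δ = −F gives Δ = (-1.164, 0.322).
Then the next iterate is (x₁, x₂)₁ = (1.836, -0.178).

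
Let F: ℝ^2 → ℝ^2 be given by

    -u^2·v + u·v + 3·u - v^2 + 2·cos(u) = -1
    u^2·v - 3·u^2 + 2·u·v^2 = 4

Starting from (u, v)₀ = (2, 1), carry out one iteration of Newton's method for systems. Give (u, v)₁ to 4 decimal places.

(2.1312, 1.7323)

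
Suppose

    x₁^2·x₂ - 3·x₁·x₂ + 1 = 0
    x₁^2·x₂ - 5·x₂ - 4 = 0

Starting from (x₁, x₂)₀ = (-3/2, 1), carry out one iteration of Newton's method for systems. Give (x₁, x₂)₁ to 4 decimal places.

(-2.1599, -0.7347)

At (-3/2, 1): F = (7.7500, -6.7500).
Jacobian J = [[2·x₁·x₂ - 3·x₂, x₁^2 - 3·x₁], [2·x₁·x₂, x₁^2 - 5]].
At the point, J = [[-6.0000, 6.7500], [-3.0000, -2.7500]] (det J = 36.7500).
Solving J·Δ = −F gives Δ = (-0.6599, -1.7347).
Then the next iterate is (x₁, x₂)₁ = (-2.1599, -0.7347).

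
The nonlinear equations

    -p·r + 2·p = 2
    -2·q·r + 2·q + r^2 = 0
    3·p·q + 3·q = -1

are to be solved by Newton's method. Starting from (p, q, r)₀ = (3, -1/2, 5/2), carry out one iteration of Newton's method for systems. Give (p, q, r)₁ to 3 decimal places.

At (3, -1/2, 5/2): F = (-3.500, 7.750, -5.000).
Jacobian J = [[-r + 2, 0, -p], [0, -2·r + 2, -2·q + 2·r], [3·q, 3·p + 3, 0]].
At the point, J = [[-0.500, 0.000, -3.000], [0.000, -3.000, 6.000], [-1.500, 12.000, 0.000]] (det J = 49.500).
Solving J·Δ = −F gives Δ = (-0.364, 0.371, -1.106).
Then the next iterate is (p, q, r)₁ = (2.636, -0.129, 1.394).

(2.636, -0.129, 1.394)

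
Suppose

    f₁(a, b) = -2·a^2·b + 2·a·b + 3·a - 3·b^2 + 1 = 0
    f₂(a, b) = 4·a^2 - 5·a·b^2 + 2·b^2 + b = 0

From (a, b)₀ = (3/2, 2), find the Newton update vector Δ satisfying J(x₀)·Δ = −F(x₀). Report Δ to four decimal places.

(17.0000, -7.0000)

At (3/2, 2): F = (-9.5000, -11.0000).
Jacobian J = [[-4·a·b + 2·b + 3, -2·a^2 + 2·a - 6·b], [8·a - 5·b^2, -10·a·b + 4·b + 1]].
At the point, J = [[-5.0000, -13.5000], [-8.0000, -21.0000]] (det J = -3.0000).
Solving J·Δ = −F gives Δ = (17.0000, -7.0000).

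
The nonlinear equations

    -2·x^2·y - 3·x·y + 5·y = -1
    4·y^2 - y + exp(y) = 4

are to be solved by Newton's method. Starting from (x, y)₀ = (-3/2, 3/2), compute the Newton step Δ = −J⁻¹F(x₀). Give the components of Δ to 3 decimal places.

(-1.316, -0.516)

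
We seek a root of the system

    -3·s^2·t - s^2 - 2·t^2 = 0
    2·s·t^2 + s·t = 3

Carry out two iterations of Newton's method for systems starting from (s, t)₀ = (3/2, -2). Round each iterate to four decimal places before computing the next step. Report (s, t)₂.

At (3/2, -2): F = (3.2500, 6.0000).
Jacobian J = [[-6·s·t - 2·s, -3·s^2 - 4·t], [2·t^2 + t, 4·s·t + s]].
At the point, J = [[15.0000, 1.2500], [6.0000, -10.5000]] (det J = -165.0000).
Solving J·Δ = −F gives Δ = (-0.2523, 0.4273).
Then the next iterate is (s, t)₁ = (1.2477, -1.5727).
Round to (1.2477, -1.5727) and repeat: F = (0.841401, 1.209828), J = [[9.278147, 1.620534], [3.374071, -6.601331]].
Δ = (-0.1126, 0.1257), so (s, t)₂ = (1.1351, -1.4470).

(1.1351, -1.4470)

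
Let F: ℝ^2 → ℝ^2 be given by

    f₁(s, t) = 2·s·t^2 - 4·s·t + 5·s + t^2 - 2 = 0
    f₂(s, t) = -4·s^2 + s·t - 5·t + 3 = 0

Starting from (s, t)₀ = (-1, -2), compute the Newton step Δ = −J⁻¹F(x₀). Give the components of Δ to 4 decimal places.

(0.1494, 1.9828)

At (-1, -2): F = (-19.0000, 11.0000).
Jacobian J = [[2·t^2 - 4·t + 5, 4·s·t - 4·s + 2·t], [-8·s + t, s - 5]].
At the point, J = [[21.0000, 8.0000], [6.0000, -6.0000]] (det J = -174.0000).
Solving J·Δ = −F gives Δ = (0.1494, 1.9828).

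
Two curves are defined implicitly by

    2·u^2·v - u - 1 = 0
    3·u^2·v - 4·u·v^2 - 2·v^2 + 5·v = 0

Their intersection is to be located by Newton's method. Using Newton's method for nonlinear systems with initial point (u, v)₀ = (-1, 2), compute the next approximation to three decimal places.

(-0.818, 0.818)

At (-1, 2): F = (4.000, 24.000).
Jacobian J = [[4·u·v - 1, 2·u^2], [6·u·v - 4·v^2, 3·u^2 - 8·u·v - 4·v + 5]].
At the point, J = [[-9.000, 2.000], [-28.000, 16.000]] (det J = -88.000).
Solving J·Δ = −F gives Δ = (0.182, -1.182).
Then the next iterate is (u, v)₁ = (-0.818, 0.818).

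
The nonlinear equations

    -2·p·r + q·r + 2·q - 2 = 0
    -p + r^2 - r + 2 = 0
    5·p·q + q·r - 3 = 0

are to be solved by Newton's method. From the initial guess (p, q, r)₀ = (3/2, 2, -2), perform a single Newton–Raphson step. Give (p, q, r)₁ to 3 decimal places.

At (3/2, 2, -2): F = (4.000, 6.500, 8.000).
Jacobian J = [[-2·r, r + 2, -2·p + q], [-1, 0, 2·r - 1], [5·q, 5·p + r, q]].
At the point, J = [[4.000, 0.000, -1.000], [-1.000, 0.000, -5.000], [10.000, 5.500, 2.000]] (det J = 115.500).
Solving J·Δ = −F gives Δ = (-0.643, -0.805, 1.429).
Then the next iterate is (p, q, r)₁ = (0.857, 1.195, -0.571).

(0.857, 1.195, -0.571)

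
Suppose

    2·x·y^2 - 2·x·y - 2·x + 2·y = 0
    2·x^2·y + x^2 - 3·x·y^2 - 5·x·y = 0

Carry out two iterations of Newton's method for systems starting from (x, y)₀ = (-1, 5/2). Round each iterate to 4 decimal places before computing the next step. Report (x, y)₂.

At (-1, 5/2): F = (-0.5000, 37.2500).
Jacobian J = [[2·y^2 - 2·y - 2, 4·x·y - 2·x + 2], [4·x·y + 2·x - 3·y^2 - 5·y, 2·x^2 - 6·x·y - 5·x]].
At the point, J = [[5.5000, -6.0000], [-43.2500, 22.0000]] (det J = -138.5000).
Solving J·Δ = −F gives Δ = (1.5343, 1.3231).
Then the next iterate is (x, y)₁ = (0.5343, 3.8231).
Round to (0.5343, 3.8231) and repeat: F = (18.110993, -31.173261), J = [[19.585987, 9.102129], [-53.724452, -14.356641]].
Δ = (-0.1142, -1.7440), so (x, y)₂ = (0.4201, 2.0791).

(0.4201, 2.0791)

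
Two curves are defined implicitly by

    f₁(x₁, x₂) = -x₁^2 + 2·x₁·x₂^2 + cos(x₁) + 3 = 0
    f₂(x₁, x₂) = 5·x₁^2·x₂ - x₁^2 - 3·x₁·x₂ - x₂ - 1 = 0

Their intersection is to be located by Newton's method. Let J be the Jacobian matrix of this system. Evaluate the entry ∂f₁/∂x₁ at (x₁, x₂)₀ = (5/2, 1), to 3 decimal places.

-3.598

∂f₁/∂x₁ = -2·x₁ + 2·x₂^2 - sin(x₁).
At (5/2, 1) this is -3.598.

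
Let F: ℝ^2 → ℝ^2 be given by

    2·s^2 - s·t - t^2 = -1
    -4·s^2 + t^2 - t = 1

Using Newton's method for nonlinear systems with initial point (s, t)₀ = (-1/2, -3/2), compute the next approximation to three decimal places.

(-0.510, -1.073)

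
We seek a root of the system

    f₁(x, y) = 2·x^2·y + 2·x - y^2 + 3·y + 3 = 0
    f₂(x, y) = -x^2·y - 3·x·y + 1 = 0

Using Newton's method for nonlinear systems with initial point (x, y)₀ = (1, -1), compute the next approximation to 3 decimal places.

At (1, -1): F = (-1.000, 5.000).
Jacobian J = [[4·x·y + 2, 2·x^2 - 2·y + 3], [-2·x·y - 3·y, -x^2 - 3·x]].
At the point, J = [[-2.000, 7.000], [5.000, -4.000]] (det J = -27.000).
Solving J·Δ = −F gives Δ = (-1.148, -0.185).
Then the next iterate is (x, y)₁ = (-0.148, -1.185).

(-0.148, -1.185)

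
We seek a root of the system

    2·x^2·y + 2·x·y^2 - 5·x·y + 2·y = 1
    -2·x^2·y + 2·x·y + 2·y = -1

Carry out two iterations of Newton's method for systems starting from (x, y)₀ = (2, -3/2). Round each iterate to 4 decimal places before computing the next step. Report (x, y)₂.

(1.4028, -0.5208)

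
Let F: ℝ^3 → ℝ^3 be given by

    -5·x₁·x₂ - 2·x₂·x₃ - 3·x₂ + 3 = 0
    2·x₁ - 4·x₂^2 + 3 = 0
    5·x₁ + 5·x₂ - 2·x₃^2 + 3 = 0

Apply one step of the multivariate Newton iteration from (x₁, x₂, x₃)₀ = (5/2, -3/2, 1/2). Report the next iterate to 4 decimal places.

(0.1818, -1.0303, -0.3712)

At (5/2, -3/2, 1/2): F = (27.7500, -1.0000, 7.5000).
Jacobian J = [[-5·x₂, -5·x₁ - 2·x₃ - 3, -2·x₂], [2, -8·x₂, 0], [5, 5, -4·x₃]].
At the point, J = [[7.5000, -16.5000, 3.0000], [2.0000, 12.0000, 0.0000], [5.0000, 5.0000, -2.0000]] (det J = -396.0000).
Solving J·Δ = −F gives Δ = (-2.3182, 0.4697, -0.8712).
Then the next iterate is (x₁, x₂, x₃)₁ = (0.1818, -1.0303, -0.3712).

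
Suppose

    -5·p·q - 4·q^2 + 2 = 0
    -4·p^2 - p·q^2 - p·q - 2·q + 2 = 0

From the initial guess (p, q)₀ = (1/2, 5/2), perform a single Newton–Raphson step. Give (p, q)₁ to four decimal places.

(0.3120, 1.3045)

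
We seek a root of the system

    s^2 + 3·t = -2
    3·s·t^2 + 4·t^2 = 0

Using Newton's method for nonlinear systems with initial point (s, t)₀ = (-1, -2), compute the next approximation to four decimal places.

(-1.0000, -1.0000)

At (-1, -2): F = (-3.0000, 4.0000).
Jacobian J = [[2·s, 3], [3·t^2, 6·s·t + 8·t]].
At the point, J = [[-2.0000, 3.0000], [12.0000, -4.0000]] (det J = -28.0000).
Solving J·Δ = −F gives Δ = (0.0000, 1.0000).
Then the next iterate is (s, t)₁ = (-1.0000, -1.0000).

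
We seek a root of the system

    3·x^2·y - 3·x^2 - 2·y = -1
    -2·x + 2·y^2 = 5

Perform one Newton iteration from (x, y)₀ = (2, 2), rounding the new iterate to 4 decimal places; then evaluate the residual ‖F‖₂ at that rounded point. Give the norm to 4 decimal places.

At (2, 2): F = (9.0000, -1.0000).
Jacobian J = [[6·x·y - 6·x, 3·x^2 - 2], [-2, 4·y]].
At the point, J = [[12.0000, 10.0000], [-2.0000, 8.0000]] (det J = 116.0000).
Solving J·Δ = −F gives Δ = (-0.7069, -0.0517).
Then the next iterate is (x, y)₁ = (1.2931, 1.9483).
Re-evaluating at (1.2931, 1.9483): F = (1.860379, 0.005546), so ‖F‖₂ = 1.8604.

1.8604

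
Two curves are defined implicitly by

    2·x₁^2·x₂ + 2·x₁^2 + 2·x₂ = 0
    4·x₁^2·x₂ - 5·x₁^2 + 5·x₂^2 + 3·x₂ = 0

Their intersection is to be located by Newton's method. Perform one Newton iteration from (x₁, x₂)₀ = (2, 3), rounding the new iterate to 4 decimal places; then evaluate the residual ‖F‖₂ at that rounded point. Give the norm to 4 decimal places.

At (2, 3): F = (38.0000, 82.0000).
Jacobian J = [[4·x₁·x₂ + 4·x₁, 2·x₁^2 + 2], [8·x₁·x₂ - 10·x₁, 4·x₁^2 + 10·x₂ + 3]].
At the point, J = [[32.0000, 10.0000], [28.0000, 49.0000]] (det J = 1288.0000).
Solving J·Δ = −F gives Δ = (-0.8090, -1.2112).
Then the next iterate is (x₁, x₂)₁ = (1.1910, 1.7888).
Re-evaluating at (1.1910, 1.7888): F = (11.489320, 24.422537), so ‖F‖₂ = 26.9901.

26.9901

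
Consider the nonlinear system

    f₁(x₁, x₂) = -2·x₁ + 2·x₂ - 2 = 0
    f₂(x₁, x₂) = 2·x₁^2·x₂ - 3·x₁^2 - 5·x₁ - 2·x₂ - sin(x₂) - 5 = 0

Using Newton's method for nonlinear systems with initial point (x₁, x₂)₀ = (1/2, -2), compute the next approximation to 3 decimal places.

At (1/2, -2): F = (-7.000, -4.34070).
Jacobian J = [[-2, 2], [4·x₁·x₂ - 6·x₁ - 5, 2·x₁^2 - cos(x₂) - 2]].
At the point, J = [[-2.000, 2.000], [-12.000, -1.08385]] (det J = 26.16771).
Solving J·Δ = −F gives Δ = (-0.622, 2.878).
Then the next iterate is (x₁, x₂)₁ = (-0.122, 0.878).

(-0.122, 0.878)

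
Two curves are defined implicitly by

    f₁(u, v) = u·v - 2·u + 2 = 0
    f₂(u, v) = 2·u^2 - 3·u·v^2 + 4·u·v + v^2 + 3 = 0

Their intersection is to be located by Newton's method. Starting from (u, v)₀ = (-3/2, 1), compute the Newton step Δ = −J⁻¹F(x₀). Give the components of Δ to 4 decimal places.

At (-3/2, 1): F = (3.5000, 7.0000).
Jacobian J = [[v - 2, u], [4·u - 3·v^2 + 4·v, -6·u·v + 4·u + 2·v]].
At the point, J = [[-1.0000, -1.5000], [-5.0000, 5.0000]] (det J = -12.5000).
Solving J·Δ = −F gives Δ = (2.2400, 0.8400).

(2.2400, 0.8400)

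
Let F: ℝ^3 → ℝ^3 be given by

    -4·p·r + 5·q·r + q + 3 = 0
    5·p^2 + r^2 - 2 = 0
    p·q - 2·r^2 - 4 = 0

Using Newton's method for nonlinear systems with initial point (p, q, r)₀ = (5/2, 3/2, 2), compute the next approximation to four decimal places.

At (5/2, 3/2, 2): F = (-0.5000, 33.2500, -8.2500).
Jacobian J = [[-4·r, 5·r + 1, -4·p + 5·q], [10·p, 0, 2·r], [q, p, -4·r]].
At the point, J = [[-8.0000, 11.0000, -2.5000], [25.0000, 0.0000, 4.0000], [1.5000, 2.5000, -8.0000]] (det J = 2189.7500).
Solving J·Δ = −F gives Δ = (-1.0778, -1.0966, -1.5760).
Then the next iterate is (p, q, r)₁ = (1.4222, 0.4034, 0.4240).

(1.4222, 0.4034, 0.4240)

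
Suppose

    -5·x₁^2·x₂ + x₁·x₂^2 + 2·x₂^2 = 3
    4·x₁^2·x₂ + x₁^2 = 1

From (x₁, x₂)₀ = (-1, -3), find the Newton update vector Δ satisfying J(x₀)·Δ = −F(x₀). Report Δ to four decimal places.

(0.3038, 1.3291)

At (-1, -3): F = (21.0000, -12.0000).
Jacobian J = [[-10·x₁·x₂ + x₂^2, -5·x₁^2 + 2·x₁·x₂ + 4·x₂], [8·x₁·x₂ + 2·x₁, 4·x₁^2]].
At the point, J = [[-21.0000, -11.0000], [22.0000, 4.0000]] (det J = 158.0000).
Solving J·Δ = −F gives Δ = (0.3038, 1.3291).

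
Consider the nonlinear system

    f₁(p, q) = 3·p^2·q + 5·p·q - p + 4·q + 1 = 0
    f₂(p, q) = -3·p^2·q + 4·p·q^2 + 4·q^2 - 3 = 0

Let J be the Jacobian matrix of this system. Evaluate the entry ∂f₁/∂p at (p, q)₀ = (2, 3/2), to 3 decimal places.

∂f₁/∂p = 6·p·q + 5·q - 1.
At (2, 3/2) this is 24.500.

24.500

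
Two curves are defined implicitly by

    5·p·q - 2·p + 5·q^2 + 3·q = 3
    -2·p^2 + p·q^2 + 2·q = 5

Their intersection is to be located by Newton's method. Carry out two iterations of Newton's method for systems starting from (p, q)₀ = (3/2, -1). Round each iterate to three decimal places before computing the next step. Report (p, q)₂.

(1.629, -2.562)

At (3/2, -1): F = (-11.500, -10.000).
Jacobian J = [[5·q - 2, 5·p + 10·q + 3], [-4·p + q^2, 2·p·q + 2]].
At the point, J = [[-7.000, 0.500], [-5.000, -1.000]] (det J = 9.500).
Solving J·Δ = −F gives Δ = (-1.737, -1.316).
Then the next iterate is (p, q)₁ = (-0.237, -2.316).
Round to (-0.237, -2.316) and repeat: F = (20.08974, -11.01557), J = [[-13.580, -21.345], [6.31186, 3.09778]].
Δ = (1.866, -0.246), so (p, q)₂ = (1.629, -2.562).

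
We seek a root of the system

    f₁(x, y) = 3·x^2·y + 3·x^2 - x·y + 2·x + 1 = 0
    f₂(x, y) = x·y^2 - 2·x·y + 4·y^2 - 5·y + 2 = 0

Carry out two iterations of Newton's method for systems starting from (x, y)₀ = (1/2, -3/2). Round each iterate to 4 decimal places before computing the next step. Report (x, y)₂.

(-1.3479, -0.1270)

At (1/2, -3/2): F = (2.3750, 21.1250).
Jacobian J = [[6·x·y + 6·x - y + 2, 3·x^2 - x], [y^2 - 2·y, 2·x·y - 2·x + 8·y - 5]].
At the point, J = [[2.0000, 0.2500], [5.2500, -19.5000]] (det J = -40.3125).
Solving J·Δ = −F gives Δ = (-1.2798, 0.7388).
Then the next iterate is (x, y)₁ = (-0.7798, -0.7612).
Round to (-0.7798, -0.7612) and repeat: F = (-0.717549, 6.484698), J = [[1.643903, 2.604064], [2.101825, -8.342832]].
Δ = (-0.5681, 0.6342), so (x, y)₂ = (-1.3479, -0.1270).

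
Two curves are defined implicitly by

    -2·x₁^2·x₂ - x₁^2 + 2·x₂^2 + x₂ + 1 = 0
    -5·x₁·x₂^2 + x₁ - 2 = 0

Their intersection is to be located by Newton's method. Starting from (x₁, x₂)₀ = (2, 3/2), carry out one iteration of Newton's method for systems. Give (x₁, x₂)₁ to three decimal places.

At (2, 3/2): F = (-9.000, -22.500).
Jacobian J = [[-4·x₁·x₂ - 2·x₁, -2·x₁^2 + 4·x₂ + 1], [-5·x₂^2 + 1, -10·x₁·x₂]].
At the point, J = [[-16.000, -1.000], [-10.250, -30.000]] (det J = 469.750).
Solving J·Δ = −F gives Δ = (-0.527, -0.570).
Then the next iterate is (x₁, x₂)₁ = (1.473, 0.930).

(1.473, 0.930)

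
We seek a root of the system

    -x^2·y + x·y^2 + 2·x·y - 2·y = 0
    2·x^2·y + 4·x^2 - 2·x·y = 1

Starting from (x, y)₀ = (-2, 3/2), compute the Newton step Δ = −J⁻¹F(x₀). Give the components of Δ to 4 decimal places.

(0.8144, -0.6461)

At (-2, 3/2): F = (-19.5000, 33.0000).
Jacobian J = [[-2·x·y + y^2 + 2·y, -x^2 + 2·x·y + 2·x - 2], [4·x·y + 8·x - 2·y, 2·x^2 - 2·x]].
At the point, J = [[11.2500, -16.0000], [-31.0000, 12.0000]] (det J = -361.0000).
Solving J·Δ = −F gives Δ = (0.8144, -0.6461).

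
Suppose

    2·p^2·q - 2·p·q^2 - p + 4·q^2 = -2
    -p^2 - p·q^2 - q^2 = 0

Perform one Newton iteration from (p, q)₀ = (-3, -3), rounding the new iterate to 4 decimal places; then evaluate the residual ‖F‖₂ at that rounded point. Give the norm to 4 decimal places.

At (-3, -3): F = (41.0000, 9.0000).
Jacobian J = [[4·p·q - 2·q^2 - 1, 2·p^2 - 4·p·q + 8·q], [-2·p - q^2, -2·p·q - 2·q]].
At the point, J = [[17.0000, -42.0000], [-3.0000, -12.0000]] (det J = -330.0000).
Solving J·Δ = −F gives Δ = (-0.3455, 0.8364).
Then the next iterate is (p, q)₁ = (-3.3455, -2.1636).
Re-evaluating at (-3.3455, -2.1636): F = (6.960210, -0.212698), so ‖F‖₂ = 6.9635.

6.9635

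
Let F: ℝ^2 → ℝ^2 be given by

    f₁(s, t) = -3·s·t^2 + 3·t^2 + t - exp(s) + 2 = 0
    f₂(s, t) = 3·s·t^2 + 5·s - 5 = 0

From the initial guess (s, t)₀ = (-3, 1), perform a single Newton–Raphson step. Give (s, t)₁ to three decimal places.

At (-3, 1): F = (14.95021, -29.000).
Jacobian J = [[-3·t^2 - exp(s), -6·s·t + 6·t + 1], [3·t^2 + 5, 6·s·t]].
At the point, J = [[-3.04979, 25.000], [8.000, -18.000]] (det J = -145.10383).
Solving J·Δ = −F gives Δ = (3.142, -0.215).
Then the next iterate is (s, t)₁ = (0.142, 0.785).

(0.142, 0.785)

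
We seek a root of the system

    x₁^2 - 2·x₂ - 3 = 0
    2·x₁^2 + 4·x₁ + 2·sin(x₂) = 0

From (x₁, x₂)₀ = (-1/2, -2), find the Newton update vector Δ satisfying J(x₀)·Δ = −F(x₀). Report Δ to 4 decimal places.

At (-1/2, -2): F = (1.2500, -3.318595).
Jacobian J = [[2·x₁, -2], [4·x₁ + 4, 2·cos(x₂)]].
At the point, J = [[-1.0000, -2.0000], [2.0000, -0.832294]] (det J = 4.832294).
Solving J·Δ = −F gives Δ = (1.5888, -0.1694).

(1.5888, -0.1694)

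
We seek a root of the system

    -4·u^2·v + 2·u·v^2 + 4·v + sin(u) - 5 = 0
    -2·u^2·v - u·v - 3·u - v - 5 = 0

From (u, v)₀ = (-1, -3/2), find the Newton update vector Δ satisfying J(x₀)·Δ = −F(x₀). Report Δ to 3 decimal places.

At (-1, -3/2): F = (-10.34147, 1.000).
Jacobian J = [[-8·u·v + 2·v^2 + cos(u), -4·u^2 + 4·u·v + 4], [-4·u·v - v - 3, -2·u^2 - u - 1]].
At the point, J = [[-6.95970, 6.000], [-7.500, -2.000]] (det J = 58.91940).
Solving J·Δ = −F gives Δ = (-0.249, 1.435).

(-0.249, 1.435)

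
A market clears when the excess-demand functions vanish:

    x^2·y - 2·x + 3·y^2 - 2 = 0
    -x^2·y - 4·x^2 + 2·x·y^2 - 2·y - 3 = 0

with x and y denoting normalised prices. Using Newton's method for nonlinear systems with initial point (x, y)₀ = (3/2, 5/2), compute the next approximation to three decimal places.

(-0.030, 1.864)

At (3/2, 5/2): F = (19.375, -3.875).
Jacobian J = [[2·x·y - 2, x^2 + 6·y], [-2·x·y - 8·x + 2·y^2, -x^2 + 4·x·y - 2]].
At the point, J = [[5.500, 17.250], [-7.000, 10.750]] (det J = 179.875).
Solving J·Δ = −F gives Δ = (-1.530, -0.636).
Then the next iterate is (x, y)₁ = (-0.030, 1.864).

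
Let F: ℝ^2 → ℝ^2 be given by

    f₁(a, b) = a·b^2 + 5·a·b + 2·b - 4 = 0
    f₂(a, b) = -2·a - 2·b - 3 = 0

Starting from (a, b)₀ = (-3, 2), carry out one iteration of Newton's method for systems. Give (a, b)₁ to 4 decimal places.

(-2.2436, 0.7436)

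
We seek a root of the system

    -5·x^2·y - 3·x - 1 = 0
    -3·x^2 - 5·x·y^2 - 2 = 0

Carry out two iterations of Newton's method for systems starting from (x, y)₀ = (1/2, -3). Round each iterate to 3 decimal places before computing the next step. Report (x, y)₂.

At (1/2, -3): F = (1.250, -25.250).
Jacobian J = [[-10·x·y - 3, -5·x^2], [-6·x - 5·y^2, -10·x·y]].
At the point, J = [[12.000, -1.250], [-48.000, 15.000]] (det J = 120.000).
Solving J·Δ = −F gives Δ = (0.107, 2.025).
Then the next iterate is (x, y)₁ = (0.607, -0.975).
Round to (0.607, -0.975) and repeat: F = (-1.02481, -5.99049), J = [[2.91825, -1.84224], [-8.39513, 5.91825]].
Δ = (9.474, 14.451), so (x, y)₂ = (10.081, 13.476).

(10.081, 13.476)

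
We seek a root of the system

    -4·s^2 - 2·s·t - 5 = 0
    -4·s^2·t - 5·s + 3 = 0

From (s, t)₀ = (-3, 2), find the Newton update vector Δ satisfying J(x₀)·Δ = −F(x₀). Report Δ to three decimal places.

(1.399, 0.171)

At (-3, 2): F = (-29.000, -54.000).
Jacobian J = [[-8·s - 2·t, -2·s], [-8·s·t - 5, -4·s^2]].
At the point, J = [[20.000, 6.000], [43.000, -36.000]] (det J = -978.000).
Solving J·Δ = −F gives Δ = (1.399, 0.171).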